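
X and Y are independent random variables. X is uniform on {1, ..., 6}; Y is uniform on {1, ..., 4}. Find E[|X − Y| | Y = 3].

3/2

Outcomes with Y = 3: (1,3), (2,3), (3,3), (4,3), (5,3), (6,3), each with probability 1/24.
E[|X − Y| | Y = 3] = (2 + 1 + 0 + 1 + 2 + 3) / 6 = 3/2.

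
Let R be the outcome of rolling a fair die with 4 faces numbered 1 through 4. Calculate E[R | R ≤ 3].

2

Given R ≤ 3, R is equally likely to be any of {1, 2, 3}.
E[R | R ≤ 3] = (1 + 2 + 3) / 3 = 2.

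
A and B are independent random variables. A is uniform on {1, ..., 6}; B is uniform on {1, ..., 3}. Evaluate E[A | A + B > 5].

Outcomes with A + B > 5: (3,3), (4,2), (4,3), (5,1), (5,2), (5,3), (6,1), (6,2), (6,3), each with probability 1/18.
E[A | A + B > 5] = (3 + 4 + 4 + 5 + 5 + 5 + 6 + 6 + 6) / 9 = 44/9.

44/9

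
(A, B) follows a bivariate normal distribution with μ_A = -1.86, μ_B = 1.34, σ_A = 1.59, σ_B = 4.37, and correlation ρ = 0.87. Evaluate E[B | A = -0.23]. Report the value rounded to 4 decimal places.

The regression of B on A has slope ρ·σ_B/σ_A and passes through (μ_A, μ_B).
E[B | A=-0.23] = 1.34 + (0.87)·(4.37/1.59)·(-0.23 − (-1.86)) = 1.34 + (2.3911)·(1.63) = 5.2375.

5.2375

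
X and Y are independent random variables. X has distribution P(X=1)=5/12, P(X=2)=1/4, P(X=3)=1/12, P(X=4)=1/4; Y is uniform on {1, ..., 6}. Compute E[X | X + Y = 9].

P(X + Y = 9) = 1/18.
Summing X·P(x,y) over outcomes with X + Y = 9 gives 5/24.
E[X | X + Y = 9] = (5/24) / (1/18) = 15/4.

15/4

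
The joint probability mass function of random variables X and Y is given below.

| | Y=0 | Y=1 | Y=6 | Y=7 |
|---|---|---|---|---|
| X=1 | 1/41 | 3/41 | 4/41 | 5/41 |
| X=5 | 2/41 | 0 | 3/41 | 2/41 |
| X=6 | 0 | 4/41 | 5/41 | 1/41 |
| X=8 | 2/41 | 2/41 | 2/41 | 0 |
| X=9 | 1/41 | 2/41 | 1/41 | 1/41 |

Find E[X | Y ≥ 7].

P(Y ≥ 7) = 9/41.
Σ X·P over the event = 1·(5/41) + 5·(2/41) + 6·(1/41) + 9·(1/41) = 30/41.
E[X | Y ≥ 7] = (30/41) / (9/41) = 10/3.

10/3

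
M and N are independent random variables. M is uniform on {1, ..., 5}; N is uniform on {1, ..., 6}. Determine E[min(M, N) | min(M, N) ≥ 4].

13/3

Outcomes with min(M, N) ≥ 4: (4,4), (4,5), (4,6), (5,4), (5,5), (5,6), each with probability 1/30.
E[min(M, N) | min(M, N) ≥ 4] = (4 + 4 + 4 + 4 + 5 + 5) / 6 = 13/3.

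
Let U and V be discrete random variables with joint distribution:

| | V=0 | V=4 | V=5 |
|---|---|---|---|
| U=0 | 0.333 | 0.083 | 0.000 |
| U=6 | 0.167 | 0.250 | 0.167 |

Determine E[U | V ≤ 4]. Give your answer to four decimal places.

3.0036

P(V ≤ 4) = 0.833.
Summing U·P(U=x,V=y) over the conditioning event gives 2.502.
E[U | V ≤ 4] = (2.502) / (0.833) = 3.0036.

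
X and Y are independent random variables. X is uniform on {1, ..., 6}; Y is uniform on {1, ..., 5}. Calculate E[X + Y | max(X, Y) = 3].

24/5

P(max(X, Y) = 3) = 1/6.
Summing (X+Y)·P(x,y) over outcomes with max(X, Y) = 3 gives 4/5.
E[X + Y | max(X, Y) = 3] = (4/5) / (1/6) = 24/5.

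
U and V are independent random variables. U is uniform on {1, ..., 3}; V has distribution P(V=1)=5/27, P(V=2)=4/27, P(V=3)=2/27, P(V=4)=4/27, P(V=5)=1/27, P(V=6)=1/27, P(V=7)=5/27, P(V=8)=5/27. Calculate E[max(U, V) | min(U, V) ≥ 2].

P(min(U, V) ≥ 2) = 44/81.
Summing max(U,V)·P(x,y) over outcomes with min(U, V) ≥ 2 gives 236/81.
E[max(U, V) | min(U, V) ≥ 2] = (236/81) / (44/81) = 59/11.

59/11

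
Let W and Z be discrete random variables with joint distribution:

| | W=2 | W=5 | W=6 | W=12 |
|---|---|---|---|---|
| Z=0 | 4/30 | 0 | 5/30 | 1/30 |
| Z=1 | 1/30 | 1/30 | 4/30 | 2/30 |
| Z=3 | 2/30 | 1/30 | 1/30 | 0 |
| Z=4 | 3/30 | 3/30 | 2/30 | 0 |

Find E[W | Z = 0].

P(Z = 0) = 1/3.
Σ W·P over the event = 2·(4/30) + 6·(5/30) + 12·(1/30) = 5/3.
E[W | Z = 0] = (5/3) / (1/3) = 5.

5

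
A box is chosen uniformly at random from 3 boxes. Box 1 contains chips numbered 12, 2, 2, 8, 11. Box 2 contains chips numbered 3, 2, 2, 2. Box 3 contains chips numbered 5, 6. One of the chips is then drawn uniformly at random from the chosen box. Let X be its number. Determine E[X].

E[X | box 1] = (12+2+2+8+11)/5 = 7.
E[X | box 2] = (3+2+2+2)/4 = 9/4.
E[X | box 3] = (5+6)/2 = 11/2.
E[X] = (1/3)·(7) + (1/3)·(9/4) + (1/3)·(11/2) = 59/12.

59/12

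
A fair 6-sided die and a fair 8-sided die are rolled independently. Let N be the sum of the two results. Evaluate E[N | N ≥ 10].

P(N ≥ 10) = 5/16.
Σ over the event: 10·5/48 + 11·1/12 + 12·1/16 + 13·1/24 + 14·1/48 = 85/24.
E[N | N ≥ 10] = (85/24) / (5/16) = 34/3.

34/3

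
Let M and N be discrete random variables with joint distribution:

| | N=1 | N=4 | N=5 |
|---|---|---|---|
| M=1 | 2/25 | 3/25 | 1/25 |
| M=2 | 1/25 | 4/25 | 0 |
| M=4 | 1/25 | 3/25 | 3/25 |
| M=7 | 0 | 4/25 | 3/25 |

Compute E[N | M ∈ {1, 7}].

P(M ∈ {1, 7}) = 13/25.
Σ N·P over the event = 1·(2/25) + 4·(3/25) + 5·(1/25) + 4·(4/25) + 5·(3/25) = 2.
E[N | M ∈ {1, 7}] = (2) / (13/25) = 50/13.

50/13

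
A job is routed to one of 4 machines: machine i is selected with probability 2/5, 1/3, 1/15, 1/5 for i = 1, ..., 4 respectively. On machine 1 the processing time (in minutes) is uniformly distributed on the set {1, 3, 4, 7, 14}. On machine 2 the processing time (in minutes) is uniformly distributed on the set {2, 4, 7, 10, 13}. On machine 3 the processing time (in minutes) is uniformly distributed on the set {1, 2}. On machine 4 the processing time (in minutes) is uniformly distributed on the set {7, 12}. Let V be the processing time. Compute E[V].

168/25

E[V | machine 1] = (1+3+4+7+14)/5 = 29/5.
E[V | machine 2] = (2+4+7+10+13)/5 = 36/5.
E[V | machine 3] = (1+2)/2 = 3/2.
E[V | machine 4] = (7+12)/2 = 19/2.
E[V] = (2/5)·(29/5) + (1/3)·(36/5) + (1/15)·(3/2) + (1/5)·(19/2) = 168/25.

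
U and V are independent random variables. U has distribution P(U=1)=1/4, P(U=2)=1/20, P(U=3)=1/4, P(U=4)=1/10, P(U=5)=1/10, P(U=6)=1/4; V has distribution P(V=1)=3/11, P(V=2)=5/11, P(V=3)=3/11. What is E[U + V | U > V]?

460/71

P(U > V) = 71/110.
Summing (U+V)·P(x,y) over outcomes with U > V gives 46/11.
E[U + V | U > V] = (46/11) / (71/110) = 460/71.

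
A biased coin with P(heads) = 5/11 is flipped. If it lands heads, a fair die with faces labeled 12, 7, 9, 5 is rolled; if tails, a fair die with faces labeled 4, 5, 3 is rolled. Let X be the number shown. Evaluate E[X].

E[X | heads] = (12+7+9+5)/4 = 33/4.
E[X | tails] = (4+5+3)/3 = 4.
E[X] = (5/11)·(33/4) + (6/11)·(4) = 261/44.

261/44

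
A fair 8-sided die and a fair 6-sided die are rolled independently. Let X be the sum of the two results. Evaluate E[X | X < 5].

10/3

P(X < 5) = 1/8.
Σ over the event: 2·1/48 + 3·1/24 + 4·1/16 = 5/12.
E[X | X < 5] = (5/12) / (1/8) = 10/3.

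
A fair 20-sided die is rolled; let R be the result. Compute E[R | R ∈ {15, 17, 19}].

P(R ∈ {15, 17, 19}) = 3/20.
Σ over the event: 15·1/20 + 17·1/20 + 19·1/20 = 51/20.
E[R | R ∈ {15, 17, 19}] = (51/20) / (3/20) = 17.

17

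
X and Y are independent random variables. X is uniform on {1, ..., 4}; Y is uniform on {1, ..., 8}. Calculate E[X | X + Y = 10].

3

Outcomes with X + Y = 10: (2,8), (3,7), (4,6), each with probability 1/32.
E[X | X + Y = 10] = (2 + 3 + 4) / 3 = 3.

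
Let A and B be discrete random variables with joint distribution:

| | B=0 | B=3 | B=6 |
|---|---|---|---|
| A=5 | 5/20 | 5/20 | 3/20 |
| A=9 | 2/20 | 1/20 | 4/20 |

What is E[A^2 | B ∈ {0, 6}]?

49

P(B ∈ {0, 6}) = 7/10.
Σ A^2·P over the event = 25·(5/20) + 25·(3/20) + 81·(2/20) + 81·(4/20) = 343/10.
E[A^2 | B ∈ {0, 6}] = (343/10) / (7/10) = 49.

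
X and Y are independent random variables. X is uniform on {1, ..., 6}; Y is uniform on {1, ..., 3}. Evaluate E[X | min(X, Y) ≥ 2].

Outcomes with min(X, Y) ≥ 2: (2,2), (2,3), (3,2), (3,3), (4,2), (4,3), (5,2), (5,3), (6,2), (6,3), each with probability 1/18.
E[X | min(X, Y) ≥ 2] = (2 + 2 + 3 + 3 + 4 + 4 + 5 + 5 + 6 + 6) / 10 = 4.

4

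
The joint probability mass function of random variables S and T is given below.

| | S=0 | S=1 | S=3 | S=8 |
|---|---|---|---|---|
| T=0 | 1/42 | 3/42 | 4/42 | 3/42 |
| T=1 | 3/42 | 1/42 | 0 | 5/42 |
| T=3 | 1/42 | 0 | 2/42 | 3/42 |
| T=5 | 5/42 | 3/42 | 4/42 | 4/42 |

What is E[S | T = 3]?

P(T = 3) = 1/7.
Σ S·P over the event = 0·(1/42) + 3·(2/42) + 8·(3/42) = 5/7.
E[S | T = 3] = (5/7) / (1/7) = 5.

5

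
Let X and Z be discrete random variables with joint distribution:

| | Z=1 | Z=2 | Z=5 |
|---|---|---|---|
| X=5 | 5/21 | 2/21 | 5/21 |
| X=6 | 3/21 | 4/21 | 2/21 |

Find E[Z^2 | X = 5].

P(X = 5) = 4/7.
Σ Z^2·P over the event = 1·(5/21) + 4·(2/21) + 25·(5/21) = 46/7.
E[Z^2 | X = 5] = (46/7) / (4/7) = 23/2.

23/2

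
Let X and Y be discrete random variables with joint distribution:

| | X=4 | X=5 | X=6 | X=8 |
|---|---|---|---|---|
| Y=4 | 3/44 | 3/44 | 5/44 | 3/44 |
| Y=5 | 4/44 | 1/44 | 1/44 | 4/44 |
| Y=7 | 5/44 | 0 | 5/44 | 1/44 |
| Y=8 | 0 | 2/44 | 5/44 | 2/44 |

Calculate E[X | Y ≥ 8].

P(Y ≥ 8) = 9/44.
Σ X·P over the event = 5·(2/44) + 6·(5/44) + 8·(2/44) = 14/11.
E[X | Y ≥ 8] = (14/11) / (9/44) = 56/9.

56/9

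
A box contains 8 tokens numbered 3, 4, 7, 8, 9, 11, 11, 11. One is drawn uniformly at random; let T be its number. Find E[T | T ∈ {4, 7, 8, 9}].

7

P(T ∈ {4, 7, 8, 9}) = 1/2.
Σ over the event: 4·1/8 + 7·1/8 + 8·1/8 + 9·1/8 = 7/2.
E[T | T ∈ {4, 7, 8, 9}] = (7/2) / (1/2) = 7.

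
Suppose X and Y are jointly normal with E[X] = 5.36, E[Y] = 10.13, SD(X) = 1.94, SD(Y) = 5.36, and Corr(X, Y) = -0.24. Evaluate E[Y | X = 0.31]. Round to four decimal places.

13.4786

The regression of Y on X has slope ρ·σ_Y/σ_X and passes through (μ_X, μ_Y).
E[Y | X=0.31] = 10.13 + (-0.24)·(5.36/1.94)·(0.31 − (5.36)) = 10.13 + (-0.66309)·(-5.05) = 13.4786.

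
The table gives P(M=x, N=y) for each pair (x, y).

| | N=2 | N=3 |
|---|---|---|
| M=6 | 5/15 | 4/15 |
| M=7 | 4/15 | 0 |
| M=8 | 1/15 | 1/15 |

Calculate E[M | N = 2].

33/5

P(N = 2) = 2/3.
Summing M·P(M=x,N=y) over the conditioning event gives 22/5.
E[M | N = 2] = (22/5) / (2/3) = 33/5.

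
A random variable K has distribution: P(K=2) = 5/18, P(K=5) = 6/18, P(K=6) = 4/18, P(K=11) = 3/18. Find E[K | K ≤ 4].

2

P(K ≤ 4) = 5/18.
Σ over the event: 2·5/18 = 5/9.
E[K | K ≤ 4] = (5/9) / (5/18) = 2.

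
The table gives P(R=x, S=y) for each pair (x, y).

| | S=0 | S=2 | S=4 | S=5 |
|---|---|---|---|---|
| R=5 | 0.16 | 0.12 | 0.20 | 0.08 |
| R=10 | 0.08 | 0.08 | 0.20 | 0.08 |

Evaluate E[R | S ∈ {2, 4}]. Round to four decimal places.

7.3333

P(S ∈ {2, 4}) = 0.60.
Σ R·P over the event = 5·(0.12) + 5·(0.20) + 10·(0.08) + 10·(0.20) = 4.40.
E[R | S ∈ {2, 4}] = (4.40) / (0.60) = 7.3333.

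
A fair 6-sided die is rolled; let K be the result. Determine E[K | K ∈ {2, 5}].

P(K ∈ {2, 5}) = 1/3.
Σ over the event: 2·1/6 + 5·1/6 = 7/6.
E[K | K ∈ {2, 5}] = (7/6) / (1/3) = 7/2.

7/2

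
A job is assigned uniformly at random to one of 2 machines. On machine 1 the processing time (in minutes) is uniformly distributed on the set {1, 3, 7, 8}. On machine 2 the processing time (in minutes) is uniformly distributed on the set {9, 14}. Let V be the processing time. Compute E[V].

65/8

E[V | machine 1] = (1+3+7+8)/4 = 19/4.
E[V | machine 2] = (9+14)/2 = 23/2.
E[V] = (1/2)·(19/4) + (1/2)·(23/2) = 65/8.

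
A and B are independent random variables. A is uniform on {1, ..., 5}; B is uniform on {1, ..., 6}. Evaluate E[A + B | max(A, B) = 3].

24/5

P(max(A, B) = 3) = 1/6.
Summing (A+B)·P(x,y) over outcomes with max(A, B) = 3 gives 4/5.
E[A + B | max(A, B) = 3] = (4/5) / (1/6) = 24/5.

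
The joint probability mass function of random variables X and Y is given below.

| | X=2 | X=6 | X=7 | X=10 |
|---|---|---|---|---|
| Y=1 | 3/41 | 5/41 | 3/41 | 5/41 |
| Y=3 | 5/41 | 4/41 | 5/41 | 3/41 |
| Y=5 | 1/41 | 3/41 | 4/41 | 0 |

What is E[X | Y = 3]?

P(Y = 3) = 17/41.
Summing X·P(X=x,Y=y) over the conditioning event gives 99/41.
E[X | Y = 3] = (99/41) / (17/41) = 99/17.

99/17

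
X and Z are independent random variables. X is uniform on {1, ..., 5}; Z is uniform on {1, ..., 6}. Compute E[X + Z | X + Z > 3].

187/27

P(X + Z > 3) = 9/10.
Summing (X+Z)·P(x,y) over outcomes with X + Z > 3 gives 187/30.
E[X + Z | X + Z > 3] = (187/30) / (9/10) = 187/27.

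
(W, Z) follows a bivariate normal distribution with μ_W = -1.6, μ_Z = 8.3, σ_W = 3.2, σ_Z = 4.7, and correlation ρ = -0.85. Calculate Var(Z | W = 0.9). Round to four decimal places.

6.1300

For a bivariate normal, Var(Z | W=x) = σ_Z²(1 − ρ²).
Var(Z | W=0.9) = (4.7)²·(1 − (-0.85)²) = 22.09·0.2775 = 6.1300.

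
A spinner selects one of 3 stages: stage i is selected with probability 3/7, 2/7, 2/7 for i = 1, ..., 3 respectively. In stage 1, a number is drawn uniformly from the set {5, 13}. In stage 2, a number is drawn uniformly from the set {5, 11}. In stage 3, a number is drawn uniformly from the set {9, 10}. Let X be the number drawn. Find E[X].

62/7

E[X | stage 1] = (5+13)/2 = 9.
E[X | stage 2] = (5+11)/2 = 8.
E[X | stage 3] = (9+10)/2 = 19/2.
E[X] = (3/7)·(9) + (2/7)·(8) + (2/7)·(19/2) = 62/7.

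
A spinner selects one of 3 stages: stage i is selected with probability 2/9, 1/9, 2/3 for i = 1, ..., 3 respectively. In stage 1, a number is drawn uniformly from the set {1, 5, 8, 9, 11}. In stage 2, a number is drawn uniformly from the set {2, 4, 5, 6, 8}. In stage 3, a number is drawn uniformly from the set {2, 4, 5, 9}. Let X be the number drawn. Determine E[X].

E[X | stage 1] = (1+5+8+9+11)/5 = 34/5.
E[X | stage 2] = (2+4+5+6+8)/5 = 5.
E[X | stage 3] = (2+4+5+9)/4 = 5.
E[X] = (2/9)·(34/5) + (1/9)·(5) + (2/3)·(5) = 27/5.

27/5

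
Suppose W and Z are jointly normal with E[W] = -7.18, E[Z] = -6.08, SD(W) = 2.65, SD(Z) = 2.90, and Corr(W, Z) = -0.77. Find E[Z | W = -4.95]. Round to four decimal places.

-7.9591

The regression of Z on W has slope ρ·σ_Z/σ_W and passes through (μ_W, μ_Z).
E[Z | W=-4.95] = -6.08 + (-0.77)·(2.90/2.65)·(-4.95 − (-7.18)) = -6.08 + (-0.84264)·(2.23) = -7.9591.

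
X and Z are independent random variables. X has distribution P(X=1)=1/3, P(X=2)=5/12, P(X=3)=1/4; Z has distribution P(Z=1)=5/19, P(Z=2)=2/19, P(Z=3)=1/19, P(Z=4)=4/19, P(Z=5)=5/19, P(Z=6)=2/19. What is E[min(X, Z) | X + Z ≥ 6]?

246/119

P(X + Z ≥ 6) = 119/228.
Summing min(X,Z)·P(x,y) over outcomes with X + Z ≥ 6 gives 41/38.
E[min(X, Z) | X + Z ≥ 6] = (41/38) / (119/228) = 246/119.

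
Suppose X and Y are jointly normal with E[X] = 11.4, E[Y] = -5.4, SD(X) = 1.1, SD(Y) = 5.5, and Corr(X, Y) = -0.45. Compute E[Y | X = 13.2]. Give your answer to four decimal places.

-9.4500

The regression of Y on X has slope ρ·σ_Y/σ_X and passes through (μ_X, μ_Y).
E[Y | X=13.2] = -5.4 + (-0.45)·(5.5/1.1)·(13.2 − (11.4)) = -5.4 + (-2.25)·(1.8) = -9.4500.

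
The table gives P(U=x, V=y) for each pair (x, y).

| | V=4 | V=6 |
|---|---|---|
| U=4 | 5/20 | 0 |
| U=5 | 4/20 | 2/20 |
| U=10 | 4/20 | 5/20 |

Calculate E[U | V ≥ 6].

60/7

P(V ≥ 6) = 7/20.
Summing U·P(U=x,V=y) over the conditioning event gives 3.
E[U | V ≥ 6] = (3) / (7/20) = 60/7.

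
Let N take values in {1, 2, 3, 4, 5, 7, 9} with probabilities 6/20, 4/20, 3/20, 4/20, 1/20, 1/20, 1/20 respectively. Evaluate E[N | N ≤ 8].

51/19

P(N ≤ 8) = 19/20.
Σ over the event: 1·3/10 + 2·1/5 + 3·3/20 + 4·1/5 + 5·1/20 + 7·1/20 = 51/20.
E[N | N ≤ 8] = (51/20) / (19/20) = 51/19.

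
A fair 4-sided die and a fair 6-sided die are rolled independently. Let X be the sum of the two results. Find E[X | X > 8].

28/3

P(X > 8) = 1/8.
Σ over the event: 9·1/12 + 10·1/24 = 7/6.
E[X | X > 8] = (7/6) / (1/8) = 28/3.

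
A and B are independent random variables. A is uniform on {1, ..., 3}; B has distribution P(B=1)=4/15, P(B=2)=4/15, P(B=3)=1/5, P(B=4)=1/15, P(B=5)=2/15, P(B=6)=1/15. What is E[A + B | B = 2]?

4

P(B = 2) = 4/15.
Summing (A+B)·P(x,y) over outcomes with B = 2 gives 16/15.
E[A + B | B = 2] = (16/15) / (4/15) = 4.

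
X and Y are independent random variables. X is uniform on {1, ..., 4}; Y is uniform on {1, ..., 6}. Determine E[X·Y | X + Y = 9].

Outcomes with X + Y = 9: (3,6), (4,5), each with probability 1/24.
E[X·Y | X + Y = 9] = (18 + 20) / 2 = 19.

19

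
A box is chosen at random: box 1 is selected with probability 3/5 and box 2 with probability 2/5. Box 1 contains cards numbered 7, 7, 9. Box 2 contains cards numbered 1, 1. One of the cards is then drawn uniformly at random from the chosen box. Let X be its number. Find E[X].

5

E[X | box 1] = (7+7+9)/3 = 23/3.
E[X | box 2] = (1+1)/2 = 1.
By the law of total expectation,
E[X] = (3/5)·(23/3) + (2/5)·(1) = 5.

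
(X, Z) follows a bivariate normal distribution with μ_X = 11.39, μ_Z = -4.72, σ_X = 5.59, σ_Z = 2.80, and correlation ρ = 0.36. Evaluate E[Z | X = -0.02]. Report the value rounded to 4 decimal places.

The regression of Z on X has slope ρ·σ_Z/σ_X and passes through (μ_X, μ_Z).
E[Z | X=-0.02] = -4.72 + (0.36)·(2.80/5.59)·(-0.02 − (11.39)) = -4.72 + (0.18032)·(-11.41) = -6.7775.

-6.7775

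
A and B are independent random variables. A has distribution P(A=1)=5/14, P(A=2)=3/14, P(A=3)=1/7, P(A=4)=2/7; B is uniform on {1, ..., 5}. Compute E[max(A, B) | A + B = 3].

2

P(A + B = 3) = 4/35.
Summing max(A,B)·P(x,y) over outcomes with A + B = 3 gives 8/35.
E[max(A, B) | A + B = 3] = (8/35) / (4/35) = 2.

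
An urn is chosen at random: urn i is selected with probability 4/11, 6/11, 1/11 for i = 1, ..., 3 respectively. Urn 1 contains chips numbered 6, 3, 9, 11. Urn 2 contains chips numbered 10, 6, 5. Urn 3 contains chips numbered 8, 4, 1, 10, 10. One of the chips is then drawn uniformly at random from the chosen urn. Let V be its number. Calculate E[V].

388/55

E[V | urn 1] = (6+3+9+11)/4 = 29/4.
E[V | urn 2] = (10+6+5)/3 = 7.
E[V | urn 3] = (8+4+1+10+10)/5 = 33/5.
By the law of total expectation,
E[V] = (4/11)·(29/4) + (6/11)·(7) + (1/11)·(33/5) = 388/55.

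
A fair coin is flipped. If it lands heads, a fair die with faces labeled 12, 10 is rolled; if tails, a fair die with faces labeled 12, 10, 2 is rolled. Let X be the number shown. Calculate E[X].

E[X | heads] = (12+10)/2 = 11.
E[X | tails] = (12+10+2)/3 = 8.
By the law of total expectation,
E[X] = (1/2)·(11) + (1/2)·(8) = 19/2.

19/2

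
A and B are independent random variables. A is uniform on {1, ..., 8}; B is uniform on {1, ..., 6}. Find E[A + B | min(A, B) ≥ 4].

P(min(A, B) ≥ 4) = 5/16.
Summing (A+B)·P(x,y) over outcomes with min(A, B) ≥ 4 gives 55/16.
E[A + B | min(A, B) ≥ 4] = (55/16) / (5/16) = 11.

11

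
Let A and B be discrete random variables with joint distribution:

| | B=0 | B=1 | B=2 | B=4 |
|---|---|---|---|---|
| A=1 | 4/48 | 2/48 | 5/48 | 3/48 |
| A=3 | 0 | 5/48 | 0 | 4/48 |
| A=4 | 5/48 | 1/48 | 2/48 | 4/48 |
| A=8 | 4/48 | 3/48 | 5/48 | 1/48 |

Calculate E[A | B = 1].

45/11

P(B = 1) = 11/48.
Σ A·P over the event = 1·(2/48) + 3·(5/48) + 4·(1/48) + 8·(3/48) = 15/16.
E[A | B = 1] = (15/16) / (11/48) = 45/11.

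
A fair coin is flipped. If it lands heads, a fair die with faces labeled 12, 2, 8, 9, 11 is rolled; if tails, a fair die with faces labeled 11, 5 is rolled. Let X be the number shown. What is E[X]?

E[X | heads] = (12+2+8+9+11)/5 = 42/5.
E[X | tails] = (11+5)/2 = 8.
By the law of total expectation,
E[X] = (1/2)·(42/5) + (1/2)·(8) = 41/5.

41/5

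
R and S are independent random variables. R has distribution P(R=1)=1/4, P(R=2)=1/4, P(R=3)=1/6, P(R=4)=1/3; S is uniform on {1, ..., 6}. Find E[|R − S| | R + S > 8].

9/5

P(R + S > 8) = 5/36.
Summing |R−S|·P(x,y) over outcomes with R + S > 8 gives 1/4.
E[|R − S| | R + S > 8] = (1/4) / (5/36) = 9/5.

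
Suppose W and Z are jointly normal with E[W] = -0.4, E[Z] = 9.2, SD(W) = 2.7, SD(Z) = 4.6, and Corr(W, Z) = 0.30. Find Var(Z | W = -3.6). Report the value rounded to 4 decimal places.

Var(Z | W=x) = (1 − ρ²)·σ_Z².
Var(Z | W=-3.6) = (4.6)²·(1 − (0.30)²) = 21.16·0.91 = 19.2556.

19.2556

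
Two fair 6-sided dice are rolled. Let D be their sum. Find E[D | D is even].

7

P(D is even) = 1/2.
Σ over the event: 2·1/36 + 4·1/12 + 6·5/36 + 8·5/36 + 10·1/12 + 12·1/36 = 7/2.
E[D | D is even] = (7/2) / (1/2) = 7.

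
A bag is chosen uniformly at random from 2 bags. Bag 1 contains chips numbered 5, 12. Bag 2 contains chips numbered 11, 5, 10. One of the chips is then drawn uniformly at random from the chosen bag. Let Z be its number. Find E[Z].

E[Z | bag 1] = (5+12)/2 = 17/2.
E[Z | bag 2] = (11+5+10)/3 = 26/3.
E[Z] = (1/2)·(17/2) + (1/2)·(26/3) = 103/12.

103/12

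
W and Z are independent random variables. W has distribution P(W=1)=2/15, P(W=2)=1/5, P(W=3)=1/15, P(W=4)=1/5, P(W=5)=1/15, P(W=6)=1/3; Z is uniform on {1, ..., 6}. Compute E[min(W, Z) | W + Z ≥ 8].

P(W + Z ≥ 8) = 43/90.
Summing min(W,Z)·P(x,y) over outcomes with W + Z ≥ 8 gives 11/6.
E[min(W, Z) | W + Z ≥ 8] = (11/6) / (43/90) = 165/43.

165/43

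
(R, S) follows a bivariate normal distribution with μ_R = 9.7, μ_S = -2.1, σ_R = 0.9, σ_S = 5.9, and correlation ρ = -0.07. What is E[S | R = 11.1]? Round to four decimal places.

-2.7424

For a bivariate normal, E[S | R=x] = μ_S + ρ·(σ_S/σ_R)·(x − μ_R).
E[S | R=11.1] = -2.1 + (-0.07)·(5.9/0.9)·(11.1 − (9.7)) = -2.1 + (-0.45889)·(1.4) = -2.7424.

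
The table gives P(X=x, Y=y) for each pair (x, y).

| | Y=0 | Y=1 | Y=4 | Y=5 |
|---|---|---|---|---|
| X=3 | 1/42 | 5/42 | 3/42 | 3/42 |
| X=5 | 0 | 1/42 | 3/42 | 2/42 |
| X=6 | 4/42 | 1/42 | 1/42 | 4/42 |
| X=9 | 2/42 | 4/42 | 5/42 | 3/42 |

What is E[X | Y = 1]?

P(Y = 1) = 11/42.
Σ X·P over the event = 3·(5/42) + 5·(1/42) + 6·(1/42) + 9·(4/42) = 31/21.
E[X | Y = 1] = (31/21) / (11/42) = 62/11.

62/11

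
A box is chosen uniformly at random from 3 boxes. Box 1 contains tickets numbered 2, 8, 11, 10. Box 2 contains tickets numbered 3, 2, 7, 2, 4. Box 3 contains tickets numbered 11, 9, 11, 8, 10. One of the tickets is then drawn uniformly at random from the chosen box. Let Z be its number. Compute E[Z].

141/20

E[Z | box 1] = (2+8+11+10)/4 = 31/4.
E[Z | box 2] = (3+2+7+2+4)/5 = 18/5.
E[Z | box 3] = (11+9+11+8+10)/5 = 49/5.
E[Z] = (1/3)·(31/4) + (1/3)·(18/5) + (1/3)·(49/5) = 141/20.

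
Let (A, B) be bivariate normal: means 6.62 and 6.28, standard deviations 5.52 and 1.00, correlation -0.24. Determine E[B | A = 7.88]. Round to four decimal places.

6.2252

The regression of B on A has slope ρ·σ_B/σ_A and passes through (μ_A, μ_B).
E[B | A=7.88] = 6.28 + (-0.24)·(1.00/5.52)·(7.88 − (6.62)) = 6.28 + (-0.043478)·(1.26) = 6.2252.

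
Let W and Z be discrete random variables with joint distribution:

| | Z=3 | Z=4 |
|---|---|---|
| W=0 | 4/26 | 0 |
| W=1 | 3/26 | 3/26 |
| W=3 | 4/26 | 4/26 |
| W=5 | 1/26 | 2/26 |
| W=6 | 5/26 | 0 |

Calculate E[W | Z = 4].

P(Z = 4) = 9/26.
Σ W·P over the event = 1·(3/26) + 3·(4/26) + 5·(2/26) = 25/26.
E[W | Z = 4] = (25/26) / (9/26) = 25/9.

25/9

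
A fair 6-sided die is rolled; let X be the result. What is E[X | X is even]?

4

Given X is even, X is equally likely to be any of {2, 4, 6}.
E[X | X is even] = (2 + 4 + 6) / 3 = 4.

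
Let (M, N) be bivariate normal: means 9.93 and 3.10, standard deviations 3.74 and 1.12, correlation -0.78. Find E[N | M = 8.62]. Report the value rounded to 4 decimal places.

3.4060

For a bivariate normal, E[N | M=x] = μ_N + ρ·(σ_N/σ_M)·(x − μ_M).
E[N | M=8.62] = 3.10 + (-0.78)·(1.12/3.74)·(8.62 − (9.93)) = 3.10 + (-0.23358)·(-1.31) = 3.4060.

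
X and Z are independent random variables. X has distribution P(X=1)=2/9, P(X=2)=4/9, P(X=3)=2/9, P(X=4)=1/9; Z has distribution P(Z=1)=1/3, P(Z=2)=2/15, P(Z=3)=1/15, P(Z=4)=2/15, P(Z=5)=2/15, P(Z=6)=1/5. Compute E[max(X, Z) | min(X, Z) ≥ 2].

31/7

P(min(X, Z) ≥ 2) = 14/27.
Summing max(X,Z)·P(x,y) over outcomes with min(X, Z) ≥ 2 gives 62/27.
E[max(X, Z) | min(X, Z) ≥ 2] = (62/27) / (14/27) = 31/7.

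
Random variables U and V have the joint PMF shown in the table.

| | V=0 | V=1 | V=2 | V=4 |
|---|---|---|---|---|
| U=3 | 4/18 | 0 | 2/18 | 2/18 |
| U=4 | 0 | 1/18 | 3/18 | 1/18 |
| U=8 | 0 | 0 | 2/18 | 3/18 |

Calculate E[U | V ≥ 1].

36/7

P(V ≥ 1) = 7/9.
Σ U·P over the event = 3·(2/18) + 3·(2/18) + 4·(1/18) + 4·(3/18) + 4·(1/18) + 8·(2/18) + 8·(3/18) = 4.
E[U | V ≥ 1] = (4) / (7/9) = 36/7.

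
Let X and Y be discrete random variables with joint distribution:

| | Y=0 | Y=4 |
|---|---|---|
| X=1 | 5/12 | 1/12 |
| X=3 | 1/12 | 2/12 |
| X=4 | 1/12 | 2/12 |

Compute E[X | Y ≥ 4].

3

P(Y ≥ 4) = 5/12.
Σ X·P over the event = 1·(1/12) + 3·(2/12) + 4·(2/12) = 5/4.
E[X | Y ≥ 4] = (5/4) / (5/12) = 3.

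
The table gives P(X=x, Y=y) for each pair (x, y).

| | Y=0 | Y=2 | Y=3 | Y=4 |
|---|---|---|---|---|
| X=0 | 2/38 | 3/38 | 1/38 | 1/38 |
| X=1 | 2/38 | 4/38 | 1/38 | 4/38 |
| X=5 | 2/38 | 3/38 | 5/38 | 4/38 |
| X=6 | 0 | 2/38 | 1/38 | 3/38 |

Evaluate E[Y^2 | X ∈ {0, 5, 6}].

P(X ∈ {0, 5, 6}) = 27/38.
Summing Y^2·P(X=x,Y=y) over the conditioning event gives 223/38.
E[Y^2 | X ∈ {0, 5, 6}] = (223/38) / (27/38) = 223/27.

223/27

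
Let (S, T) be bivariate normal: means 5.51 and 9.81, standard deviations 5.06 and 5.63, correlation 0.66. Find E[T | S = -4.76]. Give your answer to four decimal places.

2.2682

E[T | S=x] = μ_T + ρ(σ_T/σ_S)(x − μ_S) for jointly normal variables.
E[T | S=-4.76] = 9.81 + (0.66)·(5.63/5.06)·(-4.76 − (5.51)) = 9.81 + (0.73435)·(-10.27) = 2.2682.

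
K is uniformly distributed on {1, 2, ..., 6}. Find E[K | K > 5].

6

Given K > 5, K is equally likely to be any of {6}.
E[K | K > 5] = (6) / 1 = 6.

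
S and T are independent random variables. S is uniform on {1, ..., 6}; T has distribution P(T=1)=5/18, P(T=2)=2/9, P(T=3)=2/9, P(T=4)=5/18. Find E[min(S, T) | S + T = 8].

40/13

P(S + T = 8) = 13/108.
Summing min(S,T)·P(x,y) over outcomes with S + T = 8 gives 10/27.
E[min(S, T) | S + T = 8] = (10/27) / (13/108) = 40/13.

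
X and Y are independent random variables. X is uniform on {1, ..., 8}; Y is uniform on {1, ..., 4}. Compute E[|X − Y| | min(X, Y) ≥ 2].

P(min(X, Y) ≥ 2) = 21/32.
Summing |X−Y|·P(x,y) over outcomes with min(X, Y) ≥ 2 gives 25/16.
E[|X − Y| | min(X, Y) ≥ 2] = (25/16) / (21/32) = 50/21.

50/21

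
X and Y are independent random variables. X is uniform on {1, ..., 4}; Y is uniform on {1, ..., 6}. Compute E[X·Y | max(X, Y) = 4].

Outcomes with max(X, Y) = 4: (1,4), (2,4), (3,4), (4,1), (4,2), (4,3), (4,4), each with probability 1/24.
E[X·Y | max(X, Y) = 4] = (4 + 8 + 12 + 4 + 8 + 12 + 16) / 7 = 64/7.

64/7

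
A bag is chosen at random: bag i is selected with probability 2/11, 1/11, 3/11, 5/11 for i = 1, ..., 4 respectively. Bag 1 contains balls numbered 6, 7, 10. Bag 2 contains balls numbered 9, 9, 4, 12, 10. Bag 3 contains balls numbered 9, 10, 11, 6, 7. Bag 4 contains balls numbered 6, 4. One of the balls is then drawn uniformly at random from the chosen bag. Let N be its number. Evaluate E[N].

E[N | bag 1] = (6+7+10)/3 = 23/3.
E[N | bag 2] = (9+9+4+12+10)/5 = 44/5.
E[N | bag 3] = (9+10+11+6+7)/5 = 43/5.
E[N | bag 4] = (6+4)/2 = 5.
E[N] = (2/11)·(23/3) + (1/11)·(44/5) + (3/11)·(43/5) + (5/11)·(5) = 1124/165.

1124/165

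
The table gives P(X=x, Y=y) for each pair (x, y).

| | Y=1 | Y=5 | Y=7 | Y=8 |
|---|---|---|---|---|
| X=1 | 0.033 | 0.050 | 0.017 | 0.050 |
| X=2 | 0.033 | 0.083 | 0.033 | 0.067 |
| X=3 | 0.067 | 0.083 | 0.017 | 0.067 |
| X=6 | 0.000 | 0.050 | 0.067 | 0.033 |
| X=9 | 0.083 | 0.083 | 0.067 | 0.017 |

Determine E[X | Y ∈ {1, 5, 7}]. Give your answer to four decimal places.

4.8277

P(Y ∈ {1, 5, 7}) = 0.766.
Summing X·P(X=x,Y=y) over the conditioning event gives 3.698.
E[X | Y ∈ {1, 5, 7}] = (3.698) / (0.766) = 4.8277.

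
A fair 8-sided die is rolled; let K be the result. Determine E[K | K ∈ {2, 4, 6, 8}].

P(K ∈ {2, 4, 6, 8}) = 1/2.
Σ over the event: 2·1/8 + 4·1/8 + 6·1/8 + 8·1/8 = 5/2.
E[K | K ∈ {2, 4, 6, 8}] = (5/2) / (1/2) = 5.

5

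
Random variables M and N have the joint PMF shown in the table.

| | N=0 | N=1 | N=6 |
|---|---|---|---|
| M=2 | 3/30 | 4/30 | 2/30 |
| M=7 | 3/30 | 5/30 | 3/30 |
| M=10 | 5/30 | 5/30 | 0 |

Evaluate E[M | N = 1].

93/14

P(N = 1) = 7/15.
Summing M·P(M=x,N=y) over the conditioning event gives 31/10.
E[M | N = 1] = (31/10) / (7/15) = 93/14.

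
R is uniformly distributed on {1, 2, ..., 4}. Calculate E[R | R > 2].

Given R > 2, R is equally likely to be any of {3, 4}.
E[R | R > 2] = (3 + 4) / 2 = 7/2.

7/2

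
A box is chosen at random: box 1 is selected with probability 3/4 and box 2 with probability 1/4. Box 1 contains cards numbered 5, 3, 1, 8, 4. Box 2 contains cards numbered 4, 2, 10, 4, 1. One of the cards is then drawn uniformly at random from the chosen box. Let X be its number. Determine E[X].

E[X | box 1] = (5+3+1+8+4)/5 = 21/5.
E[X | box 2] = (4+2+10+4+1)/5 = 21/5.
By the law of total expectation,
E[X] = (3/4)·(21/5) + (1/4)·(21/5) = 21/5.

21/5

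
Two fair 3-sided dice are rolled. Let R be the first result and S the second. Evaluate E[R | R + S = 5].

5/2

Outcomes with R + S = 5: (2,3), (3,2), each with probability 1/9.
E[R | R + S = 5] = (2 + 3) / 2 = 5/2.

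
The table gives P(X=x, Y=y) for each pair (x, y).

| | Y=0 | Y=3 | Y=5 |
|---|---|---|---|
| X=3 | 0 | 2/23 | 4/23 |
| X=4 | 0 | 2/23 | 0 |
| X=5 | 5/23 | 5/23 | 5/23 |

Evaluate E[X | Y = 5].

P(Y = 5) = 9/23.
Σ X·P over the event = 3·(4/23) + 5·(5/23) = 37/23.
E[X | Y = 5] = (37/23) / (9/23) = 37/9.

37/9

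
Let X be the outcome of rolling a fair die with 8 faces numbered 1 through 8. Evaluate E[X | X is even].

5

Given X is even, X is equally likely to be any of {2, 4, 6, 8}.
E[X | X is even] = (2 + 4 + 6 + 8) / 4 = 5.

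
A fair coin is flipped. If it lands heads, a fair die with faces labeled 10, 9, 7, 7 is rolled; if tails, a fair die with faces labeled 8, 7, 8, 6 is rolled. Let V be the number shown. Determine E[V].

31/4

E[V | heads] = (10+9+7+7)/4 = 33/4.
E[V | tails] = (8+7+8+6)/4 = 29/4.
By the law of total expectation,
E[V] = (1/2)·(33/4) + (1/2)·(29/4) = 31/4.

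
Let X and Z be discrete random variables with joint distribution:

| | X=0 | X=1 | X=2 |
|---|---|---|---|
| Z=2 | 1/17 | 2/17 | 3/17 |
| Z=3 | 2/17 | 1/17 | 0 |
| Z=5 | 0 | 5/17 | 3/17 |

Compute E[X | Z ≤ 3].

P(Z ≤ 3) = 9/17.
Σ X·P over the event = 0·(1/17) + 0·(2/17) + 1·(2/17) + 1·(1/17) + 2·(3/17) = 9/17.
E[X | Z ≤ 3] = (9/17) / (9/17) = 1.

1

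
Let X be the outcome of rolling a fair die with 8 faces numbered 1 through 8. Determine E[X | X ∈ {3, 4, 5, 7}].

P(X ∈ {3, 4, 5, 7}) = 1/2.
Σ over the event: 3·1/8 + 4·1/8 + 5·1/8 + 7·1/8 = 19/8.
E[X | X ∈ {3, 4, 5, 7}] = (19/8) / (1/2) = 19/4.

19/4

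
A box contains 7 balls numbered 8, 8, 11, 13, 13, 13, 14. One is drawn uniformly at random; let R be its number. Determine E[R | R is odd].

25/2

P(R is odd) = 4/7.
Σ over the event: 11·1/7 + 13·3/7 = 50/7.
E[R | R is odd] = (50/7) / (4/7) = 25/2.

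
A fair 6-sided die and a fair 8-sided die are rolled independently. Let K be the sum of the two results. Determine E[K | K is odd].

8

P(K is odd) = 1/2.
Σ over the event: 3·1/24 + 5·1/12 + 7·1/8 + 9·1/8 + 11·1/12 + 13·1/24 = 4.
E[K | K is odd] = (4) / (1/2) = 8.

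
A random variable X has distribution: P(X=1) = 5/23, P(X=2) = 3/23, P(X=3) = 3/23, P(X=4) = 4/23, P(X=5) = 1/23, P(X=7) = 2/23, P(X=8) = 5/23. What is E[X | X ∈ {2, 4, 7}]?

4

P(X ∈ {2, 4, 7}) = 9/23.
Σ over the event: 2·3/23 + 4·4/23 + 7·2/23 = 36/23.
E[X | X ∈ {2, 4, 7}] = (36/23) / (9/23) = 4.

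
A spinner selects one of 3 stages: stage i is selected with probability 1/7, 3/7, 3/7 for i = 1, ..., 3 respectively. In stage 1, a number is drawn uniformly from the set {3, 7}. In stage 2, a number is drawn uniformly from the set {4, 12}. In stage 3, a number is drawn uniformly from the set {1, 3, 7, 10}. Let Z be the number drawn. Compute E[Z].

E[Z | stage 1] = (3+7)/2 = 5.
E[Z | stage 2] = (4+12)/2 = 8.
E[Z | stage 3] = (1+3+7+10)/4 = 21/4.
E[Z] = (1/7)·(5) + (3/7)·(8) + (3/7)·(21/4) = 179/28.

179/28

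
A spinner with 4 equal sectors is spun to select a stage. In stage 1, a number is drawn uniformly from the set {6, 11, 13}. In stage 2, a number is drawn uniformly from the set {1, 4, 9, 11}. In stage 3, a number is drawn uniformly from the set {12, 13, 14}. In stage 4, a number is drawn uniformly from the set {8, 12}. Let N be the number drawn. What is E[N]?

E[N | stage 1] = (6+11+13)/3 = 10.
E[N | stage 2] = (1+4+9+11)/4 = 25/4.
E[N | stage 3] = (12+13+14)/3 = 13.
E[N | stage 4] = (8+12)/2 = 10.
By the law of total expectation,
E[N] = (1/4)·(10) + (1/4)·(25/4) + (1/4)·(13) + (1/4)·(10) = 157/16.

157/16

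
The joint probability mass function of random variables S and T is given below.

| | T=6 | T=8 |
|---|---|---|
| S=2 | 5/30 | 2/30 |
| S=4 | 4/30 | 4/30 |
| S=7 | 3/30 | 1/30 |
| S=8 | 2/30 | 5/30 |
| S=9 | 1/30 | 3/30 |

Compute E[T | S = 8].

52/7

P(S = 8) = 7/30.
Summing T·P(S=x,T=y) over the conditioning event gives 26/15.
E[T | S = 8] = (26/15) / (7/30) = 52/7.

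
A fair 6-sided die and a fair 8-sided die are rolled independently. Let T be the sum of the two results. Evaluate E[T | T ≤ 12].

344/45

P(T ≤ 12) = 15/16.
E[T | T ≤ 12] = (43/6) / (15/16) = 344/45.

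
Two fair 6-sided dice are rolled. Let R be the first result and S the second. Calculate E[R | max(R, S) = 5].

Outcomes with max(R, S) = 5: (1,5), (2,5), (3,5), (4,5), (5,1), (5,2), (5,3), (5,4), (5,5), each with probability 1/36.
E[R | max(R, S) = 5] = (1 + 2 + 3 + 4 + 5 + 5 + 5 + 5 + 5) / 9 = 35/9.

35/9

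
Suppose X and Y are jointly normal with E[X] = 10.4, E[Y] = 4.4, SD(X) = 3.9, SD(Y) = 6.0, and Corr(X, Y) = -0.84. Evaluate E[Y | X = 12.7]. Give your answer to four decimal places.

E[Y | X=x] = μ_Y + ρ(σ_Y/σ_X)(x − μ_X) for jointly normal variables.
E[Y | X=12.7] = 4.4 + (-0.84)·(6.0/3.9)·(12.7 − (10.4)) = 4.4 + (-1.2923)·(2.3) = 1.4277.

1.4277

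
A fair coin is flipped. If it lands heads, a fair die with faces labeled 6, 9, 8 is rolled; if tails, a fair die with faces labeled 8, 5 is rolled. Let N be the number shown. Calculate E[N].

85/12

E[N | heads] = (6+9+8)/3 = 23/3.
E[N | tails] = (8+5)/2 = 13/2.
By the law of total expectation,
E[N] = (1/2)·(23/3) + (1/2)·(13/2) = 85/12.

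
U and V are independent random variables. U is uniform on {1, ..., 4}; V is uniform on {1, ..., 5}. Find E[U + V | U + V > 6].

23/3

P(U + V > 6) = 3/10.
Summing (U+V)·P(x,y) over outcomes with U + V > 6 gives 23/10.
E[U + V | U + V > 6] = (23/10) / (3/10) = 23/3.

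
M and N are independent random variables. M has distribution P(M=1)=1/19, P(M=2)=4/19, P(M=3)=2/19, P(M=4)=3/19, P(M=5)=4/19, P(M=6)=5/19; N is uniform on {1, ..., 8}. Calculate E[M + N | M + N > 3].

P(M + N > 3) = 73/76.
Summing (M+N)·P(x,y) over outcomes with M + N > 3 gives 1283/152.
E[M + N | M + N > 3] = (1283/152) / (73/76) = 1283/146.

1283/146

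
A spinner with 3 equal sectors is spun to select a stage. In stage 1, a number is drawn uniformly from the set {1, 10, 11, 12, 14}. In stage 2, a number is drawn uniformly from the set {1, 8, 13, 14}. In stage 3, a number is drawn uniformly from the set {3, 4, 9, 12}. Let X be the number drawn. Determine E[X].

128/15

E[X | stage 1] = (1+10+11+12+14)/5 = 48/5.
E[X | stage 2] = (1+8+13+14)/4 = 9.
E[X | stage 3] = (3+4+9+12)/4 = 7.
By the law of total expectation,
E[X] = (1/3)·(48/5) + (1/3)·(9) + (1/3)·(7) = 128/15.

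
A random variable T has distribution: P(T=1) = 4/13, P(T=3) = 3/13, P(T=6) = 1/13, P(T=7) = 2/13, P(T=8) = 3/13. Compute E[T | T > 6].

38/5

P(T > 6) = 5/13.
Σ over the event: 7·2/13 + 8·3/13 = 38/13.
E[T | T > 6] = (38/13) / (5/13) = 38/5.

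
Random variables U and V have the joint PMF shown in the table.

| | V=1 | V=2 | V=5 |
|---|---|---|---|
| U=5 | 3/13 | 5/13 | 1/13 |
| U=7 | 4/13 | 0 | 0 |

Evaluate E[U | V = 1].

43/7

P(V = 1) = 7/13.
Σ U·P over the event = 5·(3/13) + 7·(4/13) = 43/13.
E[U | V = 1] = (43/13) / (7/13) = 43/7.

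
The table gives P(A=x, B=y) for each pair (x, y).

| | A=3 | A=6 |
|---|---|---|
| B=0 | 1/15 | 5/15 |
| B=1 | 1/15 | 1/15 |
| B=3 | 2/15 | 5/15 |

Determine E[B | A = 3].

7/4

P(A = 3) = 4/15.
Σ B·P over the event = 0·(1/15) + 1·(1/15) + 3·(2/15) = 7/15.
E[B | A = 3] = (7/15) / (4/15) = 7/4.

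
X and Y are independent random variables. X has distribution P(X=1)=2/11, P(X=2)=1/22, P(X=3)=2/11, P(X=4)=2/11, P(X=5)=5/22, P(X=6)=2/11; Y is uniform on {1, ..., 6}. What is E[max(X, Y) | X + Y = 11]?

6

P(X + Y = 11) = 3/44.
Summing max(X,Y)·P(x,y) over outcomes with X + Y = 11 gives 9/22.
E[max(X, Y) | X + Y = 11] = (9/22) / (3/44) = 6.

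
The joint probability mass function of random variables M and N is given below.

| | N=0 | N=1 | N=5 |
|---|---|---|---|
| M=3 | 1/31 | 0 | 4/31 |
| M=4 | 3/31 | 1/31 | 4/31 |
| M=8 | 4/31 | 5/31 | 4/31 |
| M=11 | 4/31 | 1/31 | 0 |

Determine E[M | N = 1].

P(N = 1) = 7/31.
Σ M·P over the event = 4·(1/31) + 8·(5/31) + 11·(1/31) = 55/31.
E[M | N = 1] = (55/31) / (7/31) = 55/7.

55/7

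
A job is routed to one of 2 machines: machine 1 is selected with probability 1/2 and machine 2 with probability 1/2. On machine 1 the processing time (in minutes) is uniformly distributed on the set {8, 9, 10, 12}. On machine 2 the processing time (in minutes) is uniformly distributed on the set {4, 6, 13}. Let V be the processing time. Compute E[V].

E[V | machine 1] = (8+9+10+12)/4 = 39/4.
E[V | machine 2] = (4+6+13)/3 = 23/3.
By the law of total expectation,
E[V] = (1/2)·(39/4) + (1/2)·(23/3) = 209/24.

209/24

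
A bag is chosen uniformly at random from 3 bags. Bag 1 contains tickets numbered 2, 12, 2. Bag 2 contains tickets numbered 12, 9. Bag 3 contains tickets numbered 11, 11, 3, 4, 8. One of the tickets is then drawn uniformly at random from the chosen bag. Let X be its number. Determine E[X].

E[X | bag 1] = (2+12+2)/3 = 16/3.
E[X | bag 2] = (12+9)/2 = 21/2.
E[X | bag 3] = (11+11+3+4+8)/5 = 37/5.
By the law of total expectation,
E[X] = (1/3)·(16/3) + (1/3)·(21/2) + (1/3)·(37/5) = 697/90.

697/90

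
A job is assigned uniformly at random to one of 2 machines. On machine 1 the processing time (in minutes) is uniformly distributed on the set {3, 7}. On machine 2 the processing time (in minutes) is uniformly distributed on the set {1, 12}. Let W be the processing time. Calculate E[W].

23/4

E[W | machine 1] = (3+7)/2 = 5.
E[W | machine 2] = (1+12)/2 = 13/2.
E[W] = (1/2)·(5) + (1/2)·(13/2) = 23/4.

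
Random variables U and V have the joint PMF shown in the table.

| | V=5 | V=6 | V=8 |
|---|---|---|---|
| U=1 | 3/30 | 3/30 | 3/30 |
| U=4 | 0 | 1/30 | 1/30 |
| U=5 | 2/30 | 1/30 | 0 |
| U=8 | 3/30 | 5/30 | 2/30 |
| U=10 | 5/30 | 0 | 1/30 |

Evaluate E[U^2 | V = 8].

247/7

P(V = 8) = 7/30.
Σ U^2·P over the event = 1·(3/30) + 16·(1/30) + 64·(2/30) + 100·(1/30) = 247/30.
E[U^2 | V = 8] = (247/30) / (7/30) = 247/7.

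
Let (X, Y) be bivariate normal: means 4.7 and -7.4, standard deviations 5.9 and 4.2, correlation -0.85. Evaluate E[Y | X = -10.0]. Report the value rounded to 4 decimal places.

For a bivariate normal, E[Y | X=x] = μ_Y + ρ·(σ_Y/σ_X)·(x − μ_X).
E[Y | X=-10.0] = -7.4 + (-0.85)·(4.2/5.9)·(-10.0 − (4.7)) = -7.4 + (-0.60508)·(-14.7) = 1.4947.

1.4947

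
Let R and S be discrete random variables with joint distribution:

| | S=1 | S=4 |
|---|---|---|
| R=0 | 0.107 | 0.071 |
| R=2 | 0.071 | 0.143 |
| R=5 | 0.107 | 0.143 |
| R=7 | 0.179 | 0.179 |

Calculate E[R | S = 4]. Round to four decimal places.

4.2052

P(S = 4) = 0.536.
Σ R·P over the event = 0·(0.071) + 2·(0.143) + 5·(0.143) + 7·(0.179) = 2.254.
E[R | S = 4] = (2.254) / (0.536) = 4.2052.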